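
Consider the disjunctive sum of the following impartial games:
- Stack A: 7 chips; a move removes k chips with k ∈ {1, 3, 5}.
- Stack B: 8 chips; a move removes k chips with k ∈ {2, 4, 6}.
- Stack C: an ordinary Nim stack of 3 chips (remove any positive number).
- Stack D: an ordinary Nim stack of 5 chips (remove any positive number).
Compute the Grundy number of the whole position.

Build the Grundy sequence for stack A with g(k) = mex{g(k−s) : s ∈ {1, 3, 5}, s ≤ k}:
k:     0  1  2  3  4  5  6  7
g(k):  0  1  0  1  0  1  0  1
So g(7) = 1.
Grundy values for stack B (subtraction set {2, 4, 6}):
k:     0  1  2  3  4  5  6  7  8
g(k):  0  0  1  1  2  2  3  3  0
So g(8) = 0.
Stack C is a plain Nim stack of size 3, so its Grundy value is 3.
Stack D is a plain Nim stack of size 5, so its Grundy value is 5.
The value of a disjunctive sum is the nim-sum of the parts.
Combined value = 1 ⊕ 0 ⊕ 3 ⊕ 5 = 7.

7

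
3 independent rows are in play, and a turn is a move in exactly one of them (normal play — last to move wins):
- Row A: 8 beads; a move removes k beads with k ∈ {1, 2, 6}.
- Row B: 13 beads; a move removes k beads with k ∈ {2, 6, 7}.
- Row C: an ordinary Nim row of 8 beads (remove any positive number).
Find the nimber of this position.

9

For row A, compute g(0), g(1), … with moves {1, 2, 6}:
k:     0  1  2  3  4  5  6  7  8
g(k):  0  1  2  0  1  2  3  0  1
So g(8) = 1.
For row B, compute g(0), g(1), … with moves {2, 6, 7}:
k:     0  1  2  3  4  5  6  7  8  9 10 11 12 13
g(k):  0  0  1  1  0  0  1  1  2  0  3  1  2  0
So g(13) = 0.
Row C is a plain Nim row of size 8, so its Grundy value is 8.
The value of a disjunctive sum is the nim-sum of the parts.
Combined value = 1 ⊕ 0 ⊕ 8 = 9.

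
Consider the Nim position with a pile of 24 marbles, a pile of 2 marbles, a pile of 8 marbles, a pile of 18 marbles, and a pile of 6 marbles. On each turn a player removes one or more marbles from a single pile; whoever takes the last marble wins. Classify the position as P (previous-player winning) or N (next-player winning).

N-position

In binary:
  11000  (24)
  00010  (2)
  01000  (8)
  10010  (18)
  00110  (6)
  -----
  00110  (6)
The nim-sum is 6 ≠ 0, so this is an N-position: the player to move can win.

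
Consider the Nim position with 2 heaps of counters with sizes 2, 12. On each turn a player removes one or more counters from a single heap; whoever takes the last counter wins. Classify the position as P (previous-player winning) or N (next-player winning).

Bitwise XOR of the heap sizes:
  0010  (2)
  1100  (12)
  ----
  1110  (14)
The nim-sum is 14 ≠ 0, so this is an N-position: the player to move can win.

N-position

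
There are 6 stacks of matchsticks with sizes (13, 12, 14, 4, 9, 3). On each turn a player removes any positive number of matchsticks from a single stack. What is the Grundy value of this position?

1

Nim-sum: 13 XOR 12 XOR 14 XOR 4 XOR 9 XOR 3 = 1.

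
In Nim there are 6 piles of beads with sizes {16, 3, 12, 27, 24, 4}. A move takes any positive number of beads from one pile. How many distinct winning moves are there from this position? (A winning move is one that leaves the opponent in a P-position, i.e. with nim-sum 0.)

3

Nim-sum: 16 ^ 3 ^ 12 ^ 27 ^ 24 ^ 4 = 24.
The overall nim-sum is X = 24. A pile of size p has a winning move iff p XOR X < p (reduce it to p XOR X).
  16: 16 XOR 24 = 8 < 16 — winning move (to 8).
  3: 3 XOR 24 = 27 ≥ 3 — no move.
  12: 12 XOR 24 = 20 ≥ 12 — no move.
  27: 27 XOR 24 = 3 < 27 — winning move (to 3).
  24: 24 XOR 24 = 0 < 24 — winning move (to 0).
  4: 4 XOR 24 = 28 ≥ 4 — no move.
That gives 3 winning moves.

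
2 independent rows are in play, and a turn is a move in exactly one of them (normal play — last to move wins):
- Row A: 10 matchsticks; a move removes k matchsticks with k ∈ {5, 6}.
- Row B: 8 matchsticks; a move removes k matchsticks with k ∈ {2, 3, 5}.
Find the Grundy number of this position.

2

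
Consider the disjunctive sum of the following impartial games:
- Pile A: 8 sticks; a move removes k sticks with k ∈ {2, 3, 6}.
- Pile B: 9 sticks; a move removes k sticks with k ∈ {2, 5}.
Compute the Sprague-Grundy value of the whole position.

For pile A, compute g(0), g(1), … with moves {2, 3, 6}:
k:     0  1  2  3  4  5  6  7  8
g(k):  0  0  1  1  2  0  3  1  2
So g(8) = 2.
Grundy values for pile B (subtraction set {2, 5}):
g(0) = mex{} = 0
g(1) = mex{} = 0
g(2) = mex{0} = 1
g(3) = mex{0} = 1
g(4) = mex{1} = 0
g(5) = mex{0,1} = 2
g(6) = mex{0} = 1
g(7) = mex{1,2} = 0
g(8) = mex{1} = 0
g(9) = mex{0} = 1
So g(9) = 1.
The value of a disjunctive sum is the nim-sum of the parts.
Combined value = 2 XOR 1 = 3.

3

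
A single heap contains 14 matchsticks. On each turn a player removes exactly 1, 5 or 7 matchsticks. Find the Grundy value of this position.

0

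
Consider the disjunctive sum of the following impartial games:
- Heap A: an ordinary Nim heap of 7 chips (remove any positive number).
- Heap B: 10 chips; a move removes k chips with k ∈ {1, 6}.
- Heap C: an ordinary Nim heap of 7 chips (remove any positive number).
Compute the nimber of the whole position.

1

Heap A is a plain Nim heap of size 7, so its Grundy value is 7.
Grundy values for heap B (subtraction set {1, 6}):
g(0) = mex{} = 0
g(1) = mex{0} = 1
g(2) = mex{1} = 0
g(3) = mex{0} = 1
g(4) = mex{1} = 0
g(5) = mex{0} = 1
g(6) = mex{0,1} = 2
g(7) = mex{1,2} = 0
g(8) = mex{0} = 1
g(9) = mex{1} = 0
g(10) = mex{0} = 1
So g(10) = 1.
Heap C is a plain Nim heap of size 7, so its Grundy value is 7.
By the Sprague-Grundy theorem, the Grundy value of a sum of independent games is the XOR of the component values.
Combined value = 7 ⊕ 1 ⊕ 7 = 1.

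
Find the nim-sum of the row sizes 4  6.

Bitwise XOR of the heap sizes:
  100  (4)
  110  (6)
  ---
  010  (2)

2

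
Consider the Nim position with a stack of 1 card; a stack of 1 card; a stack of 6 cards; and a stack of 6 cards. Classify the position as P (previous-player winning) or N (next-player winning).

Nim-sum: 1 ⊕ 1 ⊕ 6 ⊕ 6 = 0.
The nim-sum is 0, so this is a P-position: the player to move is in a losing position under optimal play.

P-position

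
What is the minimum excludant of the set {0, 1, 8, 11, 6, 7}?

2

The values 0, 1 are all present; 2 is the first non-negative integer missing from the set.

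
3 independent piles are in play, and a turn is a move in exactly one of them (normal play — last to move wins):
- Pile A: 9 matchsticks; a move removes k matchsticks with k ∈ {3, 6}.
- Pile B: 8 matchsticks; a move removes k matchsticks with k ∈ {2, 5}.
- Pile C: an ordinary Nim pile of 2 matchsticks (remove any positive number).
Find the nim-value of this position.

2

For pile A, compute g(0), g(1), … with moves {3, 6}:
k:     0  1  2  3  4  5  6  7  8  9
g(k):  0  0  0  1  1  1  2  2  2  0
So g(9) = 0.
For pile B, compute g(0), g(1), … with moves {2, 5}:
k:     0  1  2  3  4  5  6  7  8
g(k):  0  0  1  1  0  2  1  0  0
So g(8) = 0.
Pile C is a plain Nim pile of size 2, so its Grundy value is 2.
The value of a disjunctive sum is the nim-sum of the parts.
Combined value = 0 ⊕ 0 ⊕ 2 = 2.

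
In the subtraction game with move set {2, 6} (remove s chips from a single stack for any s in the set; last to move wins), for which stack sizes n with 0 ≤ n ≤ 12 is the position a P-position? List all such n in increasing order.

0, 1, 4, 5, 8, 9, 12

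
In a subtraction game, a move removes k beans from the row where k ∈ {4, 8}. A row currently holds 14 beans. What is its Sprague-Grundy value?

0

Compute g(0), g(1), … for moves {4, 8}:
k:     0  1  2  3  4  5  6  7  8  9 10 11 12 13 14
g(k):  0  0  0  0  1  1  1  1  2  2  2  2  0  0  0
So g(14) = 0.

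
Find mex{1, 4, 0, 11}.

The values 0, 1 are all present; 2 is the first non-negative integer missing from the set.

2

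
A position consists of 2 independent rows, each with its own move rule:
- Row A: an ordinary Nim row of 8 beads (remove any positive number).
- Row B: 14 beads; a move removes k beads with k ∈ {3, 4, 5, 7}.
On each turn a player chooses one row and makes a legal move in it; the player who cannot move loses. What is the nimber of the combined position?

9

Row A is a plain Nim row of size 8, so its Grundy value is 8.
Build the Grundy sequence for row B with g(k) = mex{g(k−s) : s ∈ {3, 4, 5, 7}, s ≤ k}:
g(0) = mex{} = 0
g(1) = mex{} = 0
g(2) = mex{} = 0
g(3) = mex{0} = 1
g(4) = mex{0} = 1
g(5) = mex{0} = 1
g(6) = mex{0,1} = 2
g(7) = mex{0,1} = 2
g(8) = mex{0,1} = 2
g(9) = mex{0,1,2} = 3
g(10) = mex{1,2} = 0
g(11) = mex{1,2} = 0
g(12) = mex{1,2,3} = 0
g(13) = mex{0,2,3} = 1
g(14) = mex{0,2,3} = 1
So g(14) = 1.
By the Sprague-Grundy theorem, the Grundy value of a sum of independent games is the XOR of the component values.
Combined value = 8 XOR 1 = 9.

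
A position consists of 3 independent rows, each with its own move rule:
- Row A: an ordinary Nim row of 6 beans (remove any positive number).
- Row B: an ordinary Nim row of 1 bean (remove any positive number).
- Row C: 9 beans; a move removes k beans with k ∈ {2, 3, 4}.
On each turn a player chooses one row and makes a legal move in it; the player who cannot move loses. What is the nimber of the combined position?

Row A is a plain Nim row of size 6, so its Grundy value is 6.
Row B is a plain Nim row of size 1, so its Grundy value is 1.
Build the Grundy sequence for row C with g(k) = mex{g(k−s) : s ∈ {2, 3, 4}, s ≤ k}:
g(0) = mex{} = 0
g(1) = mex{} = 0
g(2) = mex{0} = 1
g(3) = mex{0} = 1
g(4) = mex{0,1} = 2
g(5) = mex{0,1} = 2
g(6) = mex{1,2} = 0
g(7) = mex{1,2} = 0
g(8) = mex{0,2} = 1
g(9) = mex{0,2} = 1
So g(9) = 1.
By the Sprague-Grundy theorem, the Grundy value of a sum of independent games is the XOR of the component values.
Combined value = 6 XOR 1 XOR 1 = 6.

6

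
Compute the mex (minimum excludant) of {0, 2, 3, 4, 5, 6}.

0 is in the set but 1 is not, so the mex is 1.

1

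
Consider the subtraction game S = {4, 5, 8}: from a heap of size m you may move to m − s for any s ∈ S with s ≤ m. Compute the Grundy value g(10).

Compute g(0), g(1), … for moves {4, 5, 8}:
g(0) = mex{} = 0
g(1) = mex{} = 0
g(2) = mex{} = 0
g(3) = mex{} = 0
g(4) = mex{0} = 1
g(5) = mex{0} = 1
g(6) = mex{0} = 1
g(7) = mex{0} = 1
g(8) = mex{0,1} = 2
g(9) = mex{0,1} = 2
g(10) = mex{0,1} = 2
So g(10) = 2.

2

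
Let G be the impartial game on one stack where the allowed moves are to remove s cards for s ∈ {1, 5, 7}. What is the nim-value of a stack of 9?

Build the Grundy sequence with g(k) = mex{g(k−s) : s ∈ {1, 5, 7}, s ≤ k}:
k:     0  1  2  3  4  5  6  7  8  9
g(k):  0  1  0  1  0  1  0  1  0  1
So g(9) = 1.

1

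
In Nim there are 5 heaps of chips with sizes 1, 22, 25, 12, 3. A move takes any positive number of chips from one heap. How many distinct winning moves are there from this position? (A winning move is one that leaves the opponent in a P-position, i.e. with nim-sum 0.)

Compute the nim-sum pairwise:
1 XOR 22 = 23
23 XOR 25 = 14
14 XOR 12 = 2
2 XOR 3 = 1
The overall nim-sum is X = 1. A heap of size p has a winning move iff p XOR X < p (reduce it to p XOR X).
  1: 1 XOR 1 = 0 < 1 — winning move (to 0).
  22: 22 XOR 1 = 23 ≥ 22 — no move.
  25: 25 XOR 1 = 24 < 25 — winning move (to 24).
  12: 12 XOR 1 = 13 ≥ 12 — no move.
  3: 3 XOR 1 = 2 < 3 — winning move (to 2).
That gives 3 winning moves.

3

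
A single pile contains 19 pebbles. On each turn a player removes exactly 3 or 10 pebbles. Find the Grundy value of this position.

0

Compute g(0), g(1), … for moves {3, 10}:
k:     0  1  2  3  4  5  6  7  8  9 10 11 12 13 14 15 16 17 18 19
g(k):  0  0  0  1  1  1  0  0  0  1  1  1  2  0  0  0  1  1  1  0
So g(19) = 0.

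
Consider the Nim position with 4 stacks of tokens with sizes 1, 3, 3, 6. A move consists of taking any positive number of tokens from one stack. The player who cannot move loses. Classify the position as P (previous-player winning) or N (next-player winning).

Bitwise XOR of the heap sizes:
  001  (1)
  011  (3)
  011  (3)
  110  (6)
  ---
  111  (7)
The nim-sum is 7 ≠ 0, so this is an N-position: the player to move can win.

N-position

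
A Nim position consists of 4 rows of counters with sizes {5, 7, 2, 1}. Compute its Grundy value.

1

Compute the nim-sum pairwise:
5 ^ 7 = 2
2 ^ 2 = 0
0 ^ 1 = 1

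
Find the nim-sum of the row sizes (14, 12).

2

In binary:
  1110  (14)
  1100  (12)
  ----
  0010  (2)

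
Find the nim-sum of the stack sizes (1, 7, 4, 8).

10

Compute the nim-sum pairwise:
1 ^ 7 = 6
6 ^ 4 = 2
2 ^ 8 = 10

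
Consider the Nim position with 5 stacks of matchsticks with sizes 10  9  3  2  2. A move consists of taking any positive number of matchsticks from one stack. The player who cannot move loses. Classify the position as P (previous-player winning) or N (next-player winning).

P-position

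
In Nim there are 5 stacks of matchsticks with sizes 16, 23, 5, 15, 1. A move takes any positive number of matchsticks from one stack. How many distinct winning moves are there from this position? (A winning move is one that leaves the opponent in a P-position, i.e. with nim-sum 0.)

1

Compute the nim-sum pairwise:
16 XOR 23 = 7
7 XOR 5 = 2
2 XOR 15 = 13
13 XOR 1 = 12
The overall nim-sum is X = 12. A stack of size p has a winning move iff p XOR X < p (reduce it to p XOR X).
  16: 16 XOR 12 = 28 ≥ 16 — no move.
  23: 23 XOR 12 = 27 ≥ 23 — no move.
  5: 5 XOR 12 = 9 ≥ 5 — no move.
  15: 15 XOR 12 = 3 < 15 — winning move (to 3).
  1: 1 XOR 12 = 13 ≥ 1 — no move.
That gives 1 winning move.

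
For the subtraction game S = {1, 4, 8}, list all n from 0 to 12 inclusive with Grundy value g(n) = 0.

0, 2, 5, 7, 12

Compute g(0), g(1), … for moves {1, 4, 8}:
k:     0  1  2  3  4  5  6  7  8  9 10 11 12
g(k):  0  1  0  1  2  0  1  0  1  2  3  2  0
The P-positions (g = 0) in 0..12 are 0, 2, 5, 7, 12.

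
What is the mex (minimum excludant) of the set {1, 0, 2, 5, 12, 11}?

3

The values 0, 1, 2 are all present; 3 is the first non-negative integer missing from the set.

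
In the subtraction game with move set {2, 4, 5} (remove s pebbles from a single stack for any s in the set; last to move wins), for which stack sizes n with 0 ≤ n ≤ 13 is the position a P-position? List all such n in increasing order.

Grundy values for subtraction set {2, 4, 5}:
k:     0  1  2  3  4  5  6  7  8  9 10 11 12 13
g(k):  0  0  1  1  2  2  3  0  0  1  1  2  2  3
The P-positions (g = 0) in 0..13 are 0, 1, 7, 8.

0, 1, 7, 8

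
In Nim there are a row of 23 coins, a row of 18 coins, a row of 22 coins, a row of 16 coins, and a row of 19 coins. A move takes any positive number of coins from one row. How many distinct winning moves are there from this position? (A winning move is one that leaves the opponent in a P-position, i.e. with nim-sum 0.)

5

Compute the nim-sum pairwise:
23 XOR 18 = 5
5 XOR 22 = 19
19 XOR 16 = 3
3 XOR 19 = 16
The overall nim-sum is X = 16. A row of size p has a winning move iff p XOR X < p (reduce it to p XOR X).
  23: 23 XOR 16 = 7 < 23 — winning move (to 7).
  18: 18 XOR 16 = 2 < 18 — winning move (to 2).
  22: 22 XOR 16 = 6 < 22 — winning move (to 6).
  16: 16 XOR 16 = 0 < 16 — winning move (to 0).
  19: 19 XOR 16 = 3 < 19 — winning move (to 3).
That gives 5 winning moves.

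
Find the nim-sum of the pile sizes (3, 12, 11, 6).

2

Nim-sum: 3 ⊕ 12 ⊕ 11 ⊕ 6 = 2.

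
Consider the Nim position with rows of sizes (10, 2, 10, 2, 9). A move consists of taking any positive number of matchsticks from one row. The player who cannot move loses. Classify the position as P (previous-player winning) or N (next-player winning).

N-position

Compute the nim-sum pairwise:
10 XOR 2 = 8
8 XOR 10 = 2
2 XOR 2 = 0
0 XOR 9 = 9
The nim-sum is 9 ≠ 0, so this is an N-position: the player to move can win.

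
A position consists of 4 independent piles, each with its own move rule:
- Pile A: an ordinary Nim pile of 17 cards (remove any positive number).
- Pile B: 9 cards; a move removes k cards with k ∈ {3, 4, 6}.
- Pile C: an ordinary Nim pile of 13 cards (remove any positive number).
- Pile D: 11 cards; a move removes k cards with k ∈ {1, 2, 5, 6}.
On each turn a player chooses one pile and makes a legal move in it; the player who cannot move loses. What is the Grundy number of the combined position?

29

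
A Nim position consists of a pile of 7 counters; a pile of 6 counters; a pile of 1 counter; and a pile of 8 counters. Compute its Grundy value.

8

Compute the nim-sum pairwise:
7 ⊕ 6 = 1
1 ⊕ 1 = 0
0 ⊕ 8 = 8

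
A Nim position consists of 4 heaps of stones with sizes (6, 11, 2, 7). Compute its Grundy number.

8

Write each in binary and XOR column by column:
  0110  (6)
  1011  (11)
  0010  (2)
  0111  (7)
  ----
  1000  (8)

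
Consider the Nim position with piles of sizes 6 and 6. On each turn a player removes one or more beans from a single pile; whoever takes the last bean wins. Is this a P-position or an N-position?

P-position

In binary:
  110  (6)
  110  (6)
  ---
  000  (0)
The nim-sum is 0, so this is a P-position: the player to move is in a losing position under optimal play.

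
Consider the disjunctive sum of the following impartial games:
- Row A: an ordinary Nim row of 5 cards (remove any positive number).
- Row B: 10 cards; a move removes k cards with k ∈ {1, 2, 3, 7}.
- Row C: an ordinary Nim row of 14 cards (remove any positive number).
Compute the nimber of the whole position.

9

Row A is a plain Nim row of size 5, so its Grundy value is 5.
Build the Grundy sequence for row B with g(k) = mex{g(k−s) : s ∈ {1, 2, 3, 7}, s ≤ k}:
g(0) = mex{} = 0
g(1) = mex{0} = 1
g(2) = mex{0,1} = 2
g(3) = mex{0,1,2} = 3
g(4) = mex{1,2,3} = 0
g(5) = mex{0,2,3} = 1
g(6) = mex{0,1,3} = 2
g(7) = mex{0,1,2} = 3
g(8) = mex{1,2,3} = 0
g(9) = mex{0,2,3} = 1
g(10) = mex{0,1,3} = 2
So g(10) = 2.
Row C is a plain Nim row of size 14, so its Grundy value is 14.
The value of a disjunctive sum is the nim-sum of the parts.
Combined value = 5 ⊕ 2 ⊕ 14 = 9.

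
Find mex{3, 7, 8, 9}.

0

0 is not in the set, so the mex is 0.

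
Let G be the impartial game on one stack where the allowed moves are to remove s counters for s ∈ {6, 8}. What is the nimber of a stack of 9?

Build the Grundy sequence with g(k) = mex{g(k−s) : s ∈ {6, 8}, s ≤ k}:
g(0) = mex{} = 0
g(1) = mex{} = 0
g(2) = mex{} = 0
g(3) = mex{} = 0
g(4) = mex{} = 0
g(5) = mex{} = 0
g(6) = mex{0} = 1
g(7) = mex{0} = 1
g(8) = mex{0} = 1
g(9) = mex{0} = 1
So g(9) = 1.

1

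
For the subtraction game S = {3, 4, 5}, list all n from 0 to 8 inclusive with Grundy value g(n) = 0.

0, 1, 2, 8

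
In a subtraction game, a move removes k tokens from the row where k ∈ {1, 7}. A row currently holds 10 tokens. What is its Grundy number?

0

Grundy values for subtraction set {1, 7}:
g(0) = mex{} = 0
g(1) = mex{0} = 1
g(2) = mex{1} = 0
g(3) = mex{0} = 1
g(4) = mex{1} = 0
g(5) = mex{0} = 1
g(6) = mex{1} = 0
g(7) = mex{0} = 1
g(8) = mex{1} = 0
g(9) = mex{0} = 1
g(10) = mex{1} = 0
So g(10) = 0.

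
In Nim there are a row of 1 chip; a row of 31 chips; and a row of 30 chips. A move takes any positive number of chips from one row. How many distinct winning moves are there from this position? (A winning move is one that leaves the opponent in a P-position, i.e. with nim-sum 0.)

Bitwise XOR of the heap sizes:
  00001  (1)
  11111  (31)
  11110  (30)
  -----
  00000  (0)
The nim-sum is already 0, so every move leaves a nonzero nim-sum — there are no winning moves.

0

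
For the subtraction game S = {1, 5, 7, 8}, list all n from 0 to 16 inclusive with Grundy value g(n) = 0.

0, 2, 4, 6, 15

Grundy values for subtraction set {1, 5, 7, 8}:
k:     0  1  2  3  4  5  6  7  8  9 10 11 12 13 14 15 16
g(k):  0  1  0  1  0  1  0  1  2  3  2  3  2  3  2  0  1
The P-positions (g = 0) in 0..16 are 0, 2, 4, 6, 15.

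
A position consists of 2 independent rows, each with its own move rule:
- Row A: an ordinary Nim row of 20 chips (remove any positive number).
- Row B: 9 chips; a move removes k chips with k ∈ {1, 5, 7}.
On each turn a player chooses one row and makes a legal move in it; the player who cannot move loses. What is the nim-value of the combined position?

21

Row A is a plain Nim row of size 20, so its Grundy value is 20.
Build the Grundy sequence for row B with g(k) = mex{g(k−s) : s ∈ {1, 5, 7}, s ≤ k}:
g(0) = mex{} = 0
g(1) = mex{0} = 1
g(2) = mex{1} = 0
g(3) = mex{0} = 1
g(4) = mex{1} = 0
g(5) = mex{0} = 1
g(6) = mex{1} = 0
g(7) = mex{0} = 1
g(8) = mex{1} = 0
g(9) = mex{0} = 1
So g(9) = 1.
By the Sprague-Grundy theorem, the Grundy value of a sum of independent games is the XOR of the component values.
Combined value = 20 ⊕ 1 = 21.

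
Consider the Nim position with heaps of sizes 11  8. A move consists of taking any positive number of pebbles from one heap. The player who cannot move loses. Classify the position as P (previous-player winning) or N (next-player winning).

N-position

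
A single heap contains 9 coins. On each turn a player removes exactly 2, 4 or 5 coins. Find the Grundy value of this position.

1

Compute g(0), g(1), … for moves {2, 4, 5}:
g(0) = mex{} = 0
g(1) = mex{} = 0
g(2) = mex{0} = 1
g(3) = mex{0} = 1
g(4) = mex{0,1} = 2
g(5) = mex{0,1} = 2
g(6) = mex{0,1,2} = 3
g(7) = mex{1,2} = 0
g(8) = mex{1,2,3} = 0
g(9) = mex{0,2} = 1
So g(9) = 1.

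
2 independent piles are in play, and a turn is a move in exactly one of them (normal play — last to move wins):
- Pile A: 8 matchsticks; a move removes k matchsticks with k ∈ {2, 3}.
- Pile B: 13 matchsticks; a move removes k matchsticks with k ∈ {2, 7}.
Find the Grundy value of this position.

1

Build the Grundy sequence for pile A with g(k) = mex{g(k−s) : s ∈ {2, 3}, s ≤ k}:
g(0) = mex{} = 0
g(1) = mex{} = 0
g(2) = mex{0} = 1
g(3) = mex{0} = 1
g(4) = mex{0,1} = 2
g(5) = mex{1} = 0
g(6) = mex{1,2} = 0
g(7) = mex{0,2} = 1
g(8) = mex{0} = 1
So g(8) = 1.
Grundy values for pile B (subtraction set {2, 7}):
g(0) = mex{} = 0
g(1) = mex{} = 0
g(2) = mex{0} = 1
g(3) = mex{0} = 1
g(4) = mex{1} = 0
g(5) = mex{1} = 0
g(6) = mex{0} = 1
g(7) = mex{0} = 1
g(8) = mex{0,1} = 2
g(9) = mex{1} = 0
g(10) = mex{1,2} = 0
g(11) = mex{0} = 1
g(12) = mex{0} = 1
g(13) = mex{1} = 0
So g(13) = 0.
The value of a disjunctive sum is the nim-sum of the parts.
Combined value = 1 XOR 0 = 1.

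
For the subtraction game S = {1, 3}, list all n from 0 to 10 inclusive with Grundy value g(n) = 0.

Grundy values for subtraction set {1, 3}:
k:     0  1  2  3  4  5  6  7  8  9 10
g(k):  0  1  0  1  0  1  0  1  0  1  0
The P-positions (g = 0) in 0..10 are 0, 2, 4, 6, 8, 10.

0, 2, 4, 6, 8, 10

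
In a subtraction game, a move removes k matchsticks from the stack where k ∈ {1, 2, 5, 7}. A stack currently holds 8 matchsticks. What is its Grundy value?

2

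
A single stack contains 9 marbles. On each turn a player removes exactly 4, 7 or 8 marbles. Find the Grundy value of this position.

2

Compute g(0), g(1), … for moves {4, 7, 8}:
k:     0  1  2  3  4  5  6  7  8  9
g(k):  0  0  0  0  1  1  1  1  2  2
So g(9) = 2.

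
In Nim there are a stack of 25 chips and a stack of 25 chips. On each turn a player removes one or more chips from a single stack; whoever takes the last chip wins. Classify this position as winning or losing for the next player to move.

Compute the nim-sum pairwise:
25 XOR 25 = 0
The nim-sum is 0, so this is a P-position: the player to move is in a losing position under optimal play.

Losing position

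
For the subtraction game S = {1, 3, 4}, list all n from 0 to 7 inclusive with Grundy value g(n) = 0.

Build the Grundy sequence with g(k) = mex{g(k−s) : s ∈ {1, 3, 4}, s ≤ k}:
k:     0  1  2  3  4  5  6  7
g(k):  0  1  0  1  2  3  2  0
The P-positions (g = 0) in 0..7 are 0, 2, 7.

0, 2, 7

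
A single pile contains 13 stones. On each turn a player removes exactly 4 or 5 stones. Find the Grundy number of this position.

1

Compute g(0), g(1), … for moves {4, 5}:
k:     0  1  2  3  4  5  6  7  8  9 10 11 12 13
g(k):  0  0  0  0  1  1  1  1  2  0  0  0  0  1
So g(13) = 1.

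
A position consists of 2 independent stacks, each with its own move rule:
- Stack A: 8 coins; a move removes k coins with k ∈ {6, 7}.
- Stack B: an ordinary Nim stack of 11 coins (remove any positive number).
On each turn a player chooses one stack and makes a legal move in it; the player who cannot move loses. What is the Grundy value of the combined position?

Build the Grundy sequence for stack A with g(k) = mex{g(k−s) : s ∈ {6, 7}, s ≤ k}:
g(0) = mex{} = 0
g(1) = mex{} = 0
g(2) = mex{} = 0
g(3) = mex{} = 0
g(4) = mex{} = 0
g(5) = mex{} = 0
g(6) = mex{0} = 1
g(7) = mex{0} = 1
g(8) = mex{0} = 1
So g(8) = 1.
Stack B is a plain Nim stack of size 11, so its Grundy value is 11.
The value of a disjunctive sum is the nim-sum of the parts.
Combined value = 1 ⊕ 11 = 10.

10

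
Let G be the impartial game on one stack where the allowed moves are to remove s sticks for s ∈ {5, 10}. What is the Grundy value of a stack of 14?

Grundy values for subtraction set {5, 10}:
g(0) = mex{} = 0
g(1) = mex{} = 0
g(2) = mex{} = 0
g(3) = mex{} = 0
g(4) = mex{} = 0
g(5) = mex{0} = 1
g(6) = mex{0} = 1
g(7) = mex{0} = 1
g(8) = mex{0} = 1
g(9) = mex{0} = 1
g(10) = mex{0,1} = 2
g(11) = mex{0,1} = 2
g(12) = mex{0,1} = 2
g(13) = mex{0,1} = 2
g(14) = mex{0,1} = 2
So g(14) = 2.

2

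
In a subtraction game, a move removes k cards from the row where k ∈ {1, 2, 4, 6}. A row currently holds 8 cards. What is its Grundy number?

0

Compute g(0), g(1), … for moves {1, 2, 4, 6}:
g(0) = mex{} = 0
g(1) = mex{0} = 1
g(2) = mex{0,1} = 2
g(3) = mex{1,2} = 0
g(4) = mex{0,2} = 1
g(5) = mex{0,1} = 2
g(6) = mex{0,1,2} = 3
g(7) = mex{0,1,2,3} = 4
g(8) = mex{1,2,3,4} = 0
So g(8) = 0.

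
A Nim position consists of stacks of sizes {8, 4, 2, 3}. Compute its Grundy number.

Nim-sum: 8 ^ 4 ^ 2 ^ 3 = 13.

13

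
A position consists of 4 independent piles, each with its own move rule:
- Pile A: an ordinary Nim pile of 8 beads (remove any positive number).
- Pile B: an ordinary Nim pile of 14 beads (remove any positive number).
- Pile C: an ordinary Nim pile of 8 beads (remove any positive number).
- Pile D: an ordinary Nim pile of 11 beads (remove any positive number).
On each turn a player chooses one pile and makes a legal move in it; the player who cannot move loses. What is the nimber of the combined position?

Pile A is a plain Nim pile of size 8, so its Grundy value is 8.
Pile B is a plain Nim pile of size 14, so its Grundy value is 14.
Pile C is a plain Nim pile of size 8, so its Grundy value is 8.
Pile D is a plain Nim pile of size 11, so its Grundy value is 11.
By the Sprague-Grundy theorem, the Grundy value of a sum of independent games is the XOR of the component values.
Combined value = 8 XOR 14 XOR 8 XOR 11 = 5.

5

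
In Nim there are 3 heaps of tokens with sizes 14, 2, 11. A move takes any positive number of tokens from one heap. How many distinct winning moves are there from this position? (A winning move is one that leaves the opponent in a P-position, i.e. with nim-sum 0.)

1

Nim-sum: 14 XOR 2 XOR 11 = 7.
The overall nim-sum is X = 7. A heap of size p has a winning move iff p XOR X < p (reduce it to p XOR X).
  14: 14 XOR 7 = 9 < 14 — winning move (to 9).
  2: 2 XOR 7 = 5 ≥ 2 — no move.
  11: 11 XOR 7 = 12 ≥ 11 — no move.
That gives 1 winning move.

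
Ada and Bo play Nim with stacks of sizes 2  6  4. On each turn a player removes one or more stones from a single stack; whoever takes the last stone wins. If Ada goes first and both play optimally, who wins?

Bo wins

In binary:
  010  (2)
  110  (6)
  100  (4)
  ---
  000  (0)
The nim-sum is 0, so this is a P-position: the player to move is in a losing position under optimal play; Ada is about to move from it and so loses — Bo wins.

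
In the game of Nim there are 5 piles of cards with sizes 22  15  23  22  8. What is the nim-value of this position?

Compute the nim-sum pairwise:
22 XOR 15 = 25
25 XOR 23 = 14
14 XOR 22 = 24
24 XOR 8 = 16

16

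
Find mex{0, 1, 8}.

2

The values 0, 1 are all present; 2 is the first non-negative integer missing from the set.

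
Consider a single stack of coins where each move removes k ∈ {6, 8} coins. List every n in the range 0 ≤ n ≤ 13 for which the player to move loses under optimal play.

0, 1, 2, 3, 4, 5

Grundy values for subtraction set {6, 8}:
g(0) = mex{} = 0
g(1) = mex{} = 0
g(2) = mex{} = 0
g(3) = mex{} = 0
g(4) = mex{} = 0
g(5) = mex{} = 0
g(6) = mex{0} = 1
g(7) = mex{0} = 1
g(8) = mex{0} = 1
g(9) = mex{0} = 1
g(10) = mex{0} = 1
g(11) = mex{0} = 1
g(12) = mex{0,1} = 2
g(13) = mex{0,1} = 2
The P-positions (g = 0) in 0..13 are 0, 1, 2, 3, 4, 5.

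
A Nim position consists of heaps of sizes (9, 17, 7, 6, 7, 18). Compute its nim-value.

12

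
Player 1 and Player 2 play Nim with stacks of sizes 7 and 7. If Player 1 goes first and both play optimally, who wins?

Player 2 wins

Nim-sum: 7 XOR 7 = 0.
The nim-sum is 0, so this is a P-position: the player to move is in a losing position under optimal play; Player 1 is about to move from it and so loses — Player 2 wins.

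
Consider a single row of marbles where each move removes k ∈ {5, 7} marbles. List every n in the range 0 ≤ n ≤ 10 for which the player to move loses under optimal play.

0, 1, 2, 3, 4

Grundy values for subtraction set {5, 7}:
k:     0  1  2  3  4  5  6  7  8  9 10
g(k):  0  0  0  0  0  1  1  1  1  1  2
The P-positions (g = 0) in 0..10 are 0, 1, 2, 3, 4.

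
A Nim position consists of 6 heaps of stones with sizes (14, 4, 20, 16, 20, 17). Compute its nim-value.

Compute the nim-sum pairwise:
14 XOR 4 = 10
10 XOR 20 = 30
30 XOR 16 = 14
14 XOR 20 = 26
26 XOR 17 = 11

11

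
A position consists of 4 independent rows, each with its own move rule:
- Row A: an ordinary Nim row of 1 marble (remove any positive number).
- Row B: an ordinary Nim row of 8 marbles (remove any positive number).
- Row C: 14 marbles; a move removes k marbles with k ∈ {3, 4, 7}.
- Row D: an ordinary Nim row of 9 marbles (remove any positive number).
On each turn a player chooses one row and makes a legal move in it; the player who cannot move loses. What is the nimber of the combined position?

1

Row A is a plain Nim row of size 1, so its Grundy value is 1.
Row B is a plain Nim row of size 8, so its Grundy value is 8.
Build the Grundy sequence for row C with g(k) = mex{g(k−s) : s ∈ {3, 4, 7}, s ≤ k}:
k:     0  1  2  3  4  5  6  7  8  9 10 11 12 13 14
g(k):  0  0  0  1  1  1  2  2  2  3  0  0  0  1  1
So g(14) = 1.
Row D is a plain Nim row of size 9, so its Grundy value is 9.
The value of a disjunctive sum is the nim-sum of the parts.
Combined value = 1 ⊕ 8 ⊕ 1 ⊕ 9 = 1.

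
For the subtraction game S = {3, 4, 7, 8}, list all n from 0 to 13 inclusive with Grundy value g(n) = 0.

0, 1, 2, 11, 12, 13

Build the Grundy sequence with g(k) = mex{g(k−s) : s ∈ {3, 4, 7, 8}, s ≤ k}:
g(0) = mex{} = 0
g(1) = mex{} = 0
g(2) = mex{} = 0
g(3) = mex{0} = 1
g(4) = mex{0} = 1
g(5) = mex{0} = 1
g(6) = mex{0,1} = 2
g(7) = mex{0,1} = 2
g(8) = mex{0,1} = 2
g(9) = mex{0,1,2} = 3
g(10) = mex{0,1,2} = 3
g(11) = mex{1,2} = 0
g(12) = mex{1,2,3} = 0
g(13) = mex{1,2,3} = 0
The P-positions (g = 0) in 0..13 are 0, 1, 2, 11, 12, 13.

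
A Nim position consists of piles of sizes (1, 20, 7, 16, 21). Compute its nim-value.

23

Compute the nim-sum pairwise:
1 ⊕ 20 = 21
21 ⊕ 7 = 18
18 ⊕ 16 = 2
2 ⊕ 21 = 23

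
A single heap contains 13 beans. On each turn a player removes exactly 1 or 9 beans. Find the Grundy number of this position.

1

Grundy values for subtraction set {1, 9}:
g(0) = mex{} = 0
g(1) = mex{0} = 1
g(2) = mex{1} = 0
g(3) = mex{0} = 1
g(4) = mex{1} = 0
g(5) = mex{0} = 1
g(6) = mex{1} = 0
g(7) = mex{0} = 1
g(8) = mex{1} = 0
g(9) = mex{0} = 1
g(10) = mex{1} = 0
g(11) = mex{0} = 1
g(12) = mex{1} = 0
g(13) = mex{0} = 1
So g(13) = 1.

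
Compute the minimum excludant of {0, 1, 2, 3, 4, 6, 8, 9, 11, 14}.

5

The values 0, 1, 2, 3, 4 are all present; 5 is the first non-negative integer missing from the set.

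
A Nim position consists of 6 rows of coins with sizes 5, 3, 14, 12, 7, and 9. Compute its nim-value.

10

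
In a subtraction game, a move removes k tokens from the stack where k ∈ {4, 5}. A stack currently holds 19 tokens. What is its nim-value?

0

Compute g(0), g(1), … for moves {4, 5}:
k:     0  1  2  3  4  5  6  7  8  9 10 11 12 13 14 15 16 17 18 19
g(k):  0  0  0  0  1  1  1  1  2  0  0  0  0  1  1  1  1  2  0  0
So g(19) = 0.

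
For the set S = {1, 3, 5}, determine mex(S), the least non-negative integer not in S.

0 is not in the set, so the mex is 0.

0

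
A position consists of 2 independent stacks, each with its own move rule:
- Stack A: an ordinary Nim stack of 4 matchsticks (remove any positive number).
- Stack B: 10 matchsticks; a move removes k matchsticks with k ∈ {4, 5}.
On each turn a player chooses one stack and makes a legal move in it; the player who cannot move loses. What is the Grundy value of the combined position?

4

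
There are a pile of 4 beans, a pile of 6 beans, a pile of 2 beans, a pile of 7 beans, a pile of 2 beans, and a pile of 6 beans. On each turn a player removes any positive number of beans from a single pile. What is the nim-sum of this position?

3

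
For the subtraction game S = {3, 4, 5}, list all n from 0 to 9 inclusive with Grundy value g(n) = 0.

Compute g(0), g(1), … for moves {3, 4, 5}:
k:     0  1  2  3  4  5  6  7  8  9
g(k):  0  0  0  1  1  1  2  2  0  0
The P-positions (g = 0) in 0..9 are 0, 1, 2, 8, 9.

0, 1, 2, 8, 9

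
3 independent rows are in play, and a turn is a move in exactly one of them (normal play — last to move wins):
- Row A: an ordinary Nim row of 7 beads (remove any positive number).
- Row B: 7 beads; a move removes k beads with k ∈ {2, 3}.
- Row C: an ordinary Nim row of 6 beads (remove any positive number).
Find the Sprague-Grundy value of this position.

0

Row A is a plain Nim row of size 7, so its Grundy value is 7.
Grundy values for row B (subtraction set {2, 3}):
k:     0  1  2  3  4  5  6  7
g(k):  0  0  1  1  2  0  0  1
So g(7) = 1.
Row C is a plain Nim row of size 6, so its Grundy value is 6.
By the Sprague-Grundy theorem, the Grundy value of a sum of independent games is the XOR of the component values.
Combined value = 7 ⊕ 1 ⊕ 6 = 0.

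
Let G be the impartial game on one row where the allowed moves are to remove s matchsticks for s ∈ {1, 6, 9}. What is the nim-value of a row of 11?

2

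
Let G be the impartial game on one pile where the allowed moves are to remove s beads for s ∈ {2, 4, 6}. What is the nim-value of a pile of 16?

0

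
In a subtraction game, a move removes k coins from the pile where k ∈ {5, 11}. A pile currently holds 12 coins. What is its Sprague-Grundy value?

2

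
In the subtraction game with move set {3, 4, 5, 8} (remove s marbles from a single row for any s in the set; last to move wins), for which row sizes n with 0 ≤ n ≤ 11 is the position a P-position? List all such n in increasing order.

0, 1, 2, 11

Build the Grundy sequence with g(k) = mex{g(k−s) : s ∈ {3, 4, 5, 8}, s ≤ k}:
g(0) = mex{} = 0
g(1) = mex{} = 0
g(2) = mex{} = 0
g(3) = mex{0} = 1
g(4) = mex{0} = 1
g(5) = mex{0} = 1
g(6) = mex{0,1} = 2
g(7) = mex{0,1} = 2
g(8) = mex{0,1} = 2
g(9) = mex{0,1,2} = 3
g(10) = mex{0,1,2} = 3
g(11) = mex{1,2} = 0
The P-positions (g = 0) in 0..11 are 0, 1, 2, 11.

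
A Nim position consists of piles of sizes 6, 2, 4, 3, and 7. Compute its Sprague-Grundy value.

4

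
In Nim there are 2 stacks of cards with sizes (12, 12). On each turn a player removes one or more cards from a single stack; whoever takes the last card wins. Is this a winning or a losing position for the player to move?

Nim-sum: 12 ⊕ 12 = 0.
The nim-sum is 0, so this is a P-position: the player to move is in a losing position under optimal play.

Losing position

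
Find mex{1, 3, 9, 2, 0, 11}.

The values 0, 1, 2, 3 are all present; 4 is the first non-negative integer missing from the set.

4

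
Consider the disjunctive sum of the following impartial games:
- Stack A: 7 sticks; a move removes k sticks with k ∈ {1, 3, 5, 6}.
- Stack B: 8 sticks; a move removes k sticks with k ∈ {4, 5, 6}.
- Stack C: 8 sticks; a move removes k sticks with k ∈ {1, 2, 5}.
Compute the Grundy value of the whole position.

3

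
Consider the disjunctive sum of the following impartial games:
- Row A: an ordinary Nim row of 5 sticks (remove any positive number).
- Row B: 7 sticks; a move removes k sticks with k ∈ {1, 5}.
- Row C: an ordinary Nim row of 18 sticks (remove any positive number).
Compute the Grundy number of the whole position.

22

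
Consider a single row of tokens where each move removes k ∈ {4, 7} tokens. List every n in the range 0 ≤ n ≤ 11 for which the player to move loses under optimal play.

0, 1, 2, 3, 11

Compute g(0), g(1), … for moves {4, 7}:
g(0) = mex{} = 0
g(1) = mex{} = 0
g(2) = mex{} = 0
g(3) = mex{} = 0
g(4) = mex{0} = 1
g(5) = mex{0} = 1
g(6) = mex{0} = 1
g(7) = mex{0} = 1
g(8) = mex{0,1} = 2
g(9) = mex{0,1} = 2
g(10) = mex{0,1} = 2
g(11) = mex{1} = 0
The P-positions (g = 0) in 0..11 are 0, 1, 2, 3, 11.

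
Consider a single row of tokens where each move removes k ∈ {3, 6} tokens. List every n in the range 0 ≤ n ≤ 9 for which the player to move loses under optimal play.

0, 1, 2, 9

Compute g(0), g(1), … for moves {3, 6}:
k:     0  1  2  3  4  5  6  7  8  9
g(k):  0  0  0  1  1  1  2  2  2  0
The P-positions (g = 0) in 0..9 are 0, 1, 2, 9.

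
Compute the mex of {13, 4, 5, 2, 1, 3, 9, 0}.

The values 0, 1, 2, 3, 4, 5 are all present; 6 is the first non-negative integer missing from the set.

6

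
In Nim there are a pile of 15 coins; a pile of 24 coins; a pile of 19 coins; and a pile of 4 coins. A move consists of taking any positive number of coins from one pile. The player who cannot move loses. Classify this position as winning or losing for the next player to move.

Losing position

In binary:
  01111  (15)
  11000  (24)
  10011  (19)
  00100  (4)
  -----
  00000  (0)
The nim-sum is 0, so this is a P-position: the player to move is in a losing position under optimal play.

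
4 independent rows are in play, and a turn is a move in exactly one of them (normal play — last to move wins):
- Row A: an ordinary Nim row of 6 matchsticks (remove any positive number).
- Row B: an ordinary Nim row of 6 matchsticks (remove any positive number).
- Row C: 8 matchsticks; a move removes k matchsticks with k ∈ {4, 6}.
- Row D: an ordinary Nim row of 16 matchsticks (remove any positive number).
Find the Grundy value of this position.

Row A is a plain Nim row of size 6, so its Grundy value is 6.
Row B is a plain Nim row of size 6, so its Grundy value is 6.
Build the Grundy sequence for row C with g(k) = mex{g(k−s) : s ∈ {4, 6}, s ≤ k}:
k:     0  1  2  3  4  5  6  7  8
g(k):  0  0  0  0  1  1  1  1  2
So g(8) = 2.
Row D is a plain Nim row of size 16, so its Grundy value is 16.
By the Sprague-Grundy theorem, the Grundy value of a sum of independent games is the XOR of the component values.
Combined value = 6 XOR 6 XOR 2 XOR 16 = 18.

18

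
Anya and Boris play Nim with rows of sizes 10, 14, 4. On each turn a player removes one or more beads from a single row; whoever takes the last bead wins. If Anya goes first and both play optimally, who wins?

Nim-sum: 10 ^ 14 ^ 4 = 0.
The nim-sum is 0, so this is a P-position: the player to move is in a losing position under optimal play; Anya is about to move from it and so loses — Boris wins.

Boris wins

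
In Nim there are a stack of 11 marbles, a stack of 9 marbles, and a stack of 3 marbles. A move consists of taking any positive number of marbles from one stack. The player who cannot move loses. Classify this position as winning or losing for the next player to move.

Winning position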